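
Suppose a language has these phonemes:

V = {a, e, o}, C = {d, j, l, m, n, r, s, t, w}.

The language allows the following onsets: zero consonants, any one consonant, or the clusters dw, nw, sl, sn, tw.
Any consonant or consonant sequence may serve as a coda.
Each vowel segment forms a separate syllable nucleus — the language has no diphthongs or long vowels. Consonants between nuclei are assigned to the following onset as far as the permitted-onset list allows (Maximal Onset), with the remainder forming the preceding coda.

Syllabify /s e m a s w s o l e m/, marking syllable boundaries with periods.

se.masw.so.lem

The vowels are e, a, o, e — 4 nuclei, so 4 syllables.
V1 /e/ – V2 /a/: just /m/ — single C goes to the following onset.
V2 /a/ – V3 /o/: /sws/; trying suffixes from longest down, /s/ is the first permitted one, so coda /sw/ | onset /s/.
V3 /o/ – V4 /e/: just /l/ — single C goes to the following onset.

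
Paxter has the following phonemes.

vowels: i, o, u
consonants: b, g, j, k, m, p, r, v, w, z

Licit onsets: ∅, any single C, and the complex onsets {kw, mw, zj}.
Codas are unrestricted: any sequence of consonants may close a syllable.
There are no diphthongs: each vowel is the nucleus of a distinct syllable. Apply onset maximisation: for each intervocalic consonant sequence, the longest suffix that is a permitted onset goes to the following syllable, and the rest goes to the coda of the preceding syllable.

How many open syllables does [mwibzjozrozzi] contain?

Vowels present: i, o, o, i; each is a nucleus, giving 4 syllables.
V1 /i/ – V2 /o/: cluster /bzj/ — the longest permitted-onset suffix is /zj/; onset = /zj/, preceding coda = /b/.
V2 /o/ – V3 /o/: /zr/ splits as /z/ + /r/ (/r/ is the longest suffix that is a licit onset).
V3 /o/ – V4 /i/: /zz/ — longest licit onset from the right is /z/, leaving /z/ as coda.
Putting it together: mwib.zjoz.roz.zi.
Classifying each syllable: /mwib/ (closed), /zjoz/ (closed), /roz/ (closed), /zi/ (open).
Open syllables: 1.

1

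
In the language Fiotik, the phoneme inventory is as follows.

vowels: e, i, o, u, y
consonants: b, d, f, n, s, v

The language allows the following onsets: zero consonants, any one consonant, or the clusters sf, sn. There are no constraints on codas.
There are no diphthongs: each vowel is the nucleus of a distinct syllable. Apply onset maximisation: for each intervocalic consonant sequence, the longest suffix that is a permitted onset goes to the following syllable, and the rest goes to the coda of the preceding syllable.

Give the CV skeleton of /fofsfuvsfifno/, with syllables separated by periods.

CVC.CCVC.CCVC.CV

The vowels are o, u, i, o — 4 nuclei, so 4 syllables.
Between /o/ (V1) and /u/ (V2): /fsf/; trying suffixes from longest down, /sf/ is the first permitted one, so coda /f/ | onset /sf/.
Between /u/ (V2) and /i/ (V3): cluster /vsf/ — the longest permitted-onset suffix is /sf/; onset = /sf/, preceding coda = /v/.
Between /i/ (V3) and /o/ (V4): /fn/ — longest licit onset from the right is /n/, leaving /f/ as coda.
Putting it together: fof.sfuv.sfif.no.
Mapping each syllable to C/V: /fof/ → CVC, /sfuv/ → CCVC, /sfif/ → CCVC, /no/ → CV.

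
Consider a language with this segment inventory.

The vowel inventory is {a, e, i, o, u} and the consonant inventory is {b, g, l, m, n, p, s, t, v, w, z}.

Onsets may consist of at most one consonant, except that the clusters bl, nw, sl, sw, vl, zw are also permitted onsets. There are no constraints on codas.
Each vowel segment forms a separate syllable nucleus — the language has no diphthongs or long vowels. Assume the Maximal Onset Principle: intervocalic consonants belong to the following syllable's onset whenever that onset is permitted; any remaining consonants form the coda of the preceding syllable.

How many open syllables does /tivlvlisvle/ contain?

The vowels are i, i, e — 3 nuclei, so 3 syllables.
σ1/σ2 boundary: cluster /vlvl/ — the longest permitted-onset suffix is /vl/; onset = /vl/, preceding coda = /vl/.
σ2/σ3 boundary: cluster /svl/ — the longest permitted-onset suffix is /vl/; onset = /vl/, preceding coda = /s/.
Syllabification: tivl.vlis.vle.
Classifying each syllable: /tivl/ (closed), /vlis/ (closed), /vle/ (open).
Open syllables: 1.

1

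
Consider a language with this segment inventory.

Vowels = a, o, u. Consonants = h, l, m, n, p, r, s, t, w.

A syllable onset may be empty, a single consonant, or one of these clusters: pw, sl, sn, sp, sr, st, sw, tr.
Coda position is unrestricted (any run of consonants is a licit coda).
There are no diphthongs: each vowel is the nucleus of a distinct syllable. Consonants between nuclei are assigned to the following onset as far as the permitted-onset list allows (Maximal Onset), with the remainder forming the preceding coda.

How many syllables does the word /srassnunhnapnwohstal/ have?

The vowels are a, u, a, o, a — 5 nuclei, so 5 syllables.

5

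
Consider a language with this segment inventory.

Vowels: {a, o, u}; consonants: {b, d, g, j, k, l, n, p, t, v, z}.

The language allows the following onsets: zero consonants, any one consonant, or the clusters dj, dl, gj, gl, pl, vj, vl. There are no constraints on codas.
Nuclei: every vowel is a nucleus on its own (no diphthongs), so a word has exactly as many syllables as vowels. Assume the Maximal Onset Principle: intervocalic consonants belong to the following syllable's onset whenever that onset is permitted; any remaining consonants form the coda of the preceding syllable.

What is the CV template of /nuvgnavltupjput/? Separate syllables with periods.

CVCC.CVCC.CVCC.CVC

Nuclei (vowels): u, a, u, u → 4 syllables.
/u…a/ gap (V1→V2): /vgn/; trying suffixes from longest down, /n/ is the first permitted one, so coda /vg/ | onset /n/.
/a…u/ gap (V2→V3): /vlt/ — longest licit onset from the right is /t/, leaving /vl/ as coda.
/u…u/ gap (V3→V4): /pjp/ splits as /pj/ + /p/ (/p/ is the longest suffix that is a licit onset).
Syllabification: nuvg.navl.tupj.put.
Mapping each syllable to C/V: /nuvg/ → CVCC, /navl/ → CVCC, /tupj/ → CVCC, /put/ → CVC.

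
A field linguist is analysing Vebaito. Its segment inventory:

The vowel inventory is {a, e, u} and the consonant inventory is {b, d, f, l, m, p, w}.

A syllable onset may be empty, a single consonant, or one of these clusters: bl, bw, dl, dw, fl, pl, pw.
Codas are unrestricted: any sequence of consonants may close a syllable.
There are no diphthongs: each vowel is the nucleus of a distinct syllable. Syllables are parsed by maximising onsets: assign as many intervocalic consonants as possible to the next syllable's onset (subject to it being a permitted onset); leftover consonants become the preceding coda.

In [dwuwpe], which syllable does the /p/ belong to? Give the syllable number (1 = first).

2

The vowels are u, e — 2 nuclei, so 2 syllables.
σ1/σ2 boundary: /wp/; trying suffixes from longest down, /p/ is the first permitted one, so coda /w/ | onset /p/.
So the parse is dwuw.pe.
The /p/ is in the onset of syllable 2 (/pe/).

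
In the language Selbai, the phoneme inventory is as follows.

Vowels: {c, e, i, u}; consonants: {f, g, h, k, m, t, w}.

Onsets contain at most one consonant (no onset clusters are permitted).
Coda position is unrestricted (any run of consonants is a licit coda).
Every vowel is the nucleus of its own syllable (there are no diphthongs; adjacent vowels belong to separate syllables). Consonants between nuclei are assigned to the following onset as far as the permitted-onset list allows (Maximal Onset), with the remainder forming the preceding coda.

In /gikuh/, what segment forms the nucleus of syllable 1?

i

The vowels are i, u — 2 nuclei, so 2 syllables.
The first nucleus (vowel 1 from the left) is /i/.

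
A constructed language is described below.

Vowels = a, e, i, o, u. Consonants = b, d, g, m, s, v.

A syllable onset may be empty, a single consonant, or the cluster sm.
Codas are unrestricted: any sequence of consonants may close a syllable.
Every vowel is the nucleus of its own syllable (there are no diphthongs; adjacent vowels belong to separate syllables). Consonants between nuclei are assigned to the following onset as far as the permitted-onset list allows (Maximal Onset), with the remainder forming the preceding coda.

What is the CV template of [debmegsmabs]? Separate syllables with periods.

Vowels present: e, e, a; each is a nucleus, giving 3 syllables.
V1 /e/ – V2 /e/: /bm/; trying suffixes from longest down, /m/ is the first permitted one, so coda /b/ | onset /m/.
V2 /e/ – V3 /a/: /gsm/; trying suffixes from longest down, /sm/ is the first permitted one, so coda /g/ | onset /sm/.
Result: deb.meg.smabs.
Mapping each syllable to C/V: /deb/ → CVC, /meg/ → CVC, /smabs/ → CCVCC.

CVC.CVC.CCVCC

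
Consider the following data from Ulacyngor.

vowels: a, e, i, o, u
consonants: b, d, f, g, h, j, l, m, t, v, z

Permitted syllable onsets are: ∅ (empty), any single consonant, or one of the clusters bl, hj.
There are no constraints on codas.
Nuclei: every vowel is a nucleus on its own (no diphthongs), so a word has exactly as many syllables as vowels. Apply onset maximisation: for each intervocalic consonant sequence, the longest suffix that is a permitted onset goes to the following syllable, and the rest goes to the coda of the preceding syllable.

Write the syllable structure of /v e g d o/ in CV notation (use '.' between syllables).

Nuclei (vowels): e, o → 2 syllables.
σ1/σ2 boundary: /gd/; trying suffixes from longest down, /d/ is the first permitted one, so coda /g/ | onset /d/.
So the parse is veg.do.
Mapping each syllable to C/V: /veg/ → CVC, /do/ → CV.

CVC.CV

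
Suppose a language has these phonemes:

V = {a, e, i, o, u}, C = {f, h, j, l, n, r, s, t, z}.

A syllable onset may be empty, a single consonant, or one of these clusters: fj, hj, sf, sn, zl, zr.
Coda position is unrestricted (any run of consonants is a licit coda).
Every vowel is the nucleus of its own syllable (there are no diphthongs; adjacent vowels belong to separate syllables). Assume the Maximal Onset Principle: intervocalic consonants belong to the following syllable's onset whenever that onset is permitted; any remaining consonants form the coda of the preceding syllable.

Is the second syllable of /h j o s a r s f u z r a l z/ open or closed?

closed

The vowels are o, a, u, a — 4 nuclei, so 4 syllables.
V1 /o/ – V2 /a/: /s/ → onset of the next syllable (single consonants are always licit onsets).
V2 /a/ – V3 /u/: /rsf/ — longest licit onset from the right is /sf/, leaving /r/ as coda.
V3 /u/ – V4 /a/: cluster /zr/ — /zr/ is itself a permitted onset, so the whole cluster goes right; preceding coda = ∅.
Putting it together: hjo.sar.sfu.zralz.
Syllable 2 is /sar/ with coda /r/, so it is closed.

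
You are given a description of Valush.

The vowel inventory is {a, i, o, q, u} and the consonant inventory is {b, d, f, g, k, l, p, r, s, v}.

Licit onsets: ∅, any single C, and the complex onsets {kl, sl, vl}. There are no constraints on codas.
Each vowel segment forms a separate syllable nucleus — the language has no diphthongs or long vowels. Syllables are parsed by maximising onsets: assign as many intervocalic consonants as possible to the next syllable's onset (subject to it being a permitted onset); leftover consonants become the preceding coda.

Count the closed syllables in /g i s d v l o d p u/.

2

The vowels are i, o, u — 3 nuclei, so 3 syllables.
V1 /i/ – V2 /o/: /sdvl/ — longest licit onset from the right is /vl/, leaving /sd/ as coda.
V2 /o/ – V3 /u/: /dp/; trying suffixes from longest down, /p/ is the first permitted one, so coda /d/ | onset /p/.
Putting it together: gisd.vlod.pu.
Classifying each syllable: /gisd/ (closed), /vlod/ (closed), /pu/ (open).
Closed syllables: 2.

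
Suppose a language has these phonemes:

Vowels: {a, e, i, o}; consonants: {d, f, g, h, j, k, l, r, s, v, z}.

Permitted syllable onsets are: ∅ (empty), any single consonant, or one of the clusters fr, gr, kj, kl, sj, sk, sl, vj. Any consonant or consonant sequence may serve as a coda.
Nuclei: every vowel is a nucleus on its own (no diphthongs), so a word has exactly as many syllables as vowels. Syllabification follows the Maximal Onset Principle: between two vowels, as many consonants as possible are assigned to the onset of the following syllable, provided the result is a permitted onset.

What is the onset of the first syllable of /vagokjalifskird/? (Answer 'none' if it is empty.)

Nuclei (vowels): a, o, a, i, i → 5 syllables.
Between /a/ (V1) and /o/ (V2): just /g/ — single C goes to the following onset.
Between /o/ (V2) and /a/ (V3): /kj/ — entire cluster is a permitted onset → onset /kj/, coda ∅.
Between /a/ (V3) and /i/ (V4): just /l/ — single C goes to the following onset.
Between /i/ (V4) and /i/ (V5): cluster /fsk/ — the longest permitted-onset suffix is /sk/; onset = /sk/, preceding coda = /f/.
Syllabification: va.go.kja.lif.skird.
Syllable 1 is /va/: onset /v/, nucleus /a/, coda ∅.

v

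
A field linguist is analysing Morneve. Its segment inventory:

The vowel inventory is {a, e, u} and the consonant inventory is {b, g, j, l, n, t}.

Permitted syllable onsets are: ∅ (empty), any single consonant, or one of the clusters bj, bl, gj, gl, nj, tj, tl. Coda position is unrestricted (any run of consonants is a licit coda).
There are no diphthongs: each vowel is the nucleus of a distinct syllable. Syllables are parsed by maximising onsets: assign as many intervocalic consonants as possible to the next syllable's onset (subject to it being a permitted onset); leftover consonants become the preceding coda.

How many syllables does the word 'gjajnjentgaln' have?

3

Nuclei (vowels): a, e, a → 3 syllables.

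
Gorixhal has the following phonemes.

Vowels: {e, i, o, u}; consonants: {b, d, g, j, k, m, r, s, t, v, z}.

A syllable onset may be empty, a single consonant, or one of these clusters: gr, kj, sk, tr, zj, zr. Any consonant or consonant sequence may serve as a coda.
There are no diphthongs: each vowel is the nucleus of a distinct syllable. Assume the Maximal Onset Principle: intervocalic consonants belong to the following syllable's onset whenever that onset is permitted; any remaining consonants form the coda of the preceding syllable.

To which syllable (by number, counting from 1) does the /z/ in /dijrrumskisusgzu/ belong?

Vowels present: i, u, i, u, u; each is a nucleus, giving 5 syllables.
σ1/σ2 boundary: /jrr/; trying suffixes from longest down, /r/ is the first permitted one, so coda /jr/ | onset /r/.
σ2/σ3 boundary: /msk/ — longest licit onset from the right is /sk/, leaving /m/ as coda.
σ3/σ4 boundary: /s/ → onset of the next syllable (single consonants are always licit onsets).
σ4/σ5 boundary: /sgz/ — longest licit onset from the right is /z/, leaving /sg/ as coda.
So the parse is dijr.rum.ski.susg.zu.
The /z/ is in the onset of syllable 5 (/zu/).

5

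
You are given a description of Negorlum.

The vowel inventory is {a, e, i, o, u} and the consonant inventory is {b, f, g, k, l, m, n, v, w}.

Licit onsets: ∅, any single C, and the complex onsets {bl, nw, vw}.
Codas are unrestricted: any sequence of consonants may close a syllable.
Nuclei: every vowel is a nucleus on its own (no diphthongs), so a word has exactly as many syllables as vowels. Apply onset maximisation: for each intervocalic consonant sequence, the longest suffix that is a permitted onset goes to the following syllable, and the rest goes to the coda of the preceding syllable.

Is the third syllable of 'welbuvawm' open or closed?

closed

Vowels present: e, u, a; each is a nucleus, giving 3 syllables.
/e…u/ gap (V1→V2): /lb/ — longest licit onset from the right is /b/, leaving /l/ as coda.
/u…a/ gap (V2→V3): /v/ → onset of the next syllable (single consonants are always licit onsets).
Syllabification: wel.bu.vawm.
Syllable 3 is /vawm/ with coda /wm/, so it is closed.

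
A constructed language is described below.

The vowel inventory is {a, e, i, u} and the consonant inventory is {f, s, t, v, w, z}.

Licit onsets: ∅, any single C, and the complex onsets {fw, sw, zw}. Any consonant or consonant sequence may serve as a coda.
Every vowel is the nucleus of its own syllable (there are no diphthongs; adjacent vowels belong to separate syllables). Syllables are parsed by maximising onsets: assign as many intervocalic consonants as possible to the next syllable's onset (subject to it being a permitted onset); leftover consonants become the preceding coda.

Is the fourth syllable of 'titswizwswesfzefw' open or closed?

closed

Nuclei (vowels): i, i, e, e → 4 syllables.
σ1/σ2 boundary: /tsw/ splits as /t/ + /sw/ (/sw/ is the longest suffix that is a licit onset).
σ2/σ3 boundary: cluster /zwsw/ — the longest permitted-onset suffix is /sw/; onset = /sw/, preceding coda = /zw/.
σ3/σ4 boundary: /sfz/ splits as /sf/ + /z/ (/z/ is the longest suffix that is a licit onset).
Syllabification: tit.swizw.swesf.zefw.
Syllable 4 is /zefw/ with coda /fw/, so it is closed.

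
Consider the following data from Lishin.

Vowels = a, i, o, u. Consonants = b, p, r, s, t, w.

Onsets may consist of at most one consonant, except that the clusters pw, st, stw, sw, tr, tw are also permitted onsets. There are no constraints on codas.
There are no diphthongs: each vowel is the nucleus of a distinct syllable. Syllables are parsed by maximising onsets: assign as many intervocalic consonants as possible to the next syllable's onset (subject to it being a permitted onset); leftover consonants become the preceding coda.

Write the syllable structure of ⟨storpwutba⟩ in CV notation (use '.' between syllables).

The vowels are o, u, a — 3 nuclei, so 3 syllables.
σ1/σ2 boundary: /rpw/ — longest licit onset from the right is /pw/, leaving /r/ as coda.
σ2/σ3 boundary: /tb/ splits as /t/ + /b/ (/b/ is the longest suffix that is a licit onset).
Putting it together: stor.pwut.ba.
Mapping each syllable to C/V: /stor/ → CCVC, /pwut/ → CCVC, /ba/ → CV.

CCVC.CCVC.CV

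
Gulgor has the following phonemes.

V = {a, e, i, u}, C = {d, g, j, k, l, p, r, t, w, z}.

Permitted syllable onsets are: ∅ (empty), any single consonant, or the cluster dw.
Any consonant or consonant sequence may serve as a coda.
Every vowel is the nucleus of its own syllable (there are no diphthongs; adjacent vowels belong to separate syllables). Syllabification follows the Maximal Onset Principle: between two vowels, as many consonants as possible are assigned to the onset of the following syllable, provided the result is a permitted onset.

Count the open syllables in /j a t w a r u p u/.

3

Nuclei (vowels): a, a, u, u → 4 syllables.
Between /a/ (V1) and /a/ (V2): cluster /tw/ — the longest permitted-onset suffix is /w/; onset = /w/, preceding coda = /t/.
Between /a/ (V2) and /u/ (V3): just /r/ — single C goes to the following onset.
Between /u/ (V3) and /u/ (V4): /p/ is a single consonant, so it becomes the next onset.
So the parse is jat.wa.ru.pu.
Classifying each syllable: /jat/ (closed), /wa/ (open), /ru/ (open), /pu/ (open).
Open syllables: 3.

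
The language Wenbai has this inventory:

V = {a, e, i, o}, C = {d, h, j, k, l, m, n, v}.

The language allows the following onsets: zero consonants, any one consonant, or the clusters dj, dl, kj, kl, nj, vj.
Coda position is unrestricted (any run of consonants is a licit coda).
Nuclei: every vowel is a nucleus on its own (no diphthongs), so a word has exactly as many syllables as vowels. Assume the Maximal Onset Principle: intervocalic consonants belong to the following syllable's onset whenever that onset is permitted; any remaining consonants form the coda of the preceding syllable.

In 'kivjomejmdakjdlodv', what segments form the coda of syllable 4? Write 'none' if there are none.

Vowels present: i, o, e, a, o; each is a nucleus, giving 5 syllables.
Between /i/ (V1) and /o/ (V2): /vj/ is a licit onset in full, so it all attaches to the next syllable.
Between /o/ (V2) and /e/ (V3): /m/ → onset of the next syllable (single consonants are always licit onsets).
Between /e/ (V3) and /a/ (V4): /jmd/ splits as /jm/ + /d/ (/d/ is the longest suffix that is a licit onset).
Between /a/ (V4) and /o/ (V5): cluster /kjdl/ — the longest permitted-onset suffix is /dl/; onset = /dl/, preceding coda = /kj/.
Syllabification: ki.vjo.mejm.dakj.dlodv.
Syllable 4 is /dakj/: onset /d/, nucleus /a/, coda /kj/.

kj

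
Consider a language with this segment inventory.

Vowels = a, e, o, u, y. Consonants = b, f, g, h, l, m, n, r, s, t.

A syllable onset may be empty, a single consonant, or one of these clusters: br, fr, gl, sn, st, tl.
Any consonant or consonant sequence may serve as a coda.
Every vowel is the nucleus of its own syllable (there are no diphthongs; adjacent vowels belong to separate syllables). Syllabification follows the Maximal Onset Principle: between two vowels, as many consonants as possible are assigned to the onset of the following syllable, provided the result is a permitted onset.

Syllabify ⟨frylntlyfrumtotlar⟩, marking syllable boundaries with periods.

fryln.tly.frum.to.tlar

The vowels are y, y, u, o, a — 5 nuclei, so 5 syllables.
V1 /y/ – V2 /y/: /lntl/ splits as /ln/ + /tl/ (/tl/ is the longest suffix that is a licit onset).
V2 /y/ – V3 /u/: cluster /fr/ — /fr/ is itself a permitted onset, so the whole cluster goes right; preceding coda = ∅.
V3 /u/ – V4 /o/: /mt/ splits as /m/ + /t/ (/t/ is the longest suffix that is a licit onset).
V4 /o/ – V5 /a/: /tl/ is a licit onset in full, so it all attaches to the next syllable.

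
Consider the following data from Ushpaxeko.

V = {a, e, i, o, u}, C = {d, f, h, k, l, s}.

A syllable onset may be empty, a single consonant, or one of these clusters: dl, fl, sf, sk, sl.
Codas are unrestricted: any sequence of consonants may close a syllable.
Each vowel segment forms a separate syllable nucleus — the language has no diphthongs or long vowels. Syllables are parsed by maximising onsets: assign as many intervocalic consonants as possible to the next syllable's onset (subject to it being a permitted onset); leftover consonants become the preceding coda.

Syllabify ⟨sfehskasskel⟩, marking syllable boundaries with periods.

Nuclei (vowels): e, a, e → 3 syllables.
Between /e/ (V1) and /a/ (V2): /hsk/; trying suffixes from longest down, /sk/ is the first permitted one, so coda /h/ | onset /sk/.
Between /a/ (V2) and /e/ (V3): /ssk/; trying suffixes from longest down, /sk/ is the first permitted one, so coda /s/ | onset /sk/.

sfeh.skas.skel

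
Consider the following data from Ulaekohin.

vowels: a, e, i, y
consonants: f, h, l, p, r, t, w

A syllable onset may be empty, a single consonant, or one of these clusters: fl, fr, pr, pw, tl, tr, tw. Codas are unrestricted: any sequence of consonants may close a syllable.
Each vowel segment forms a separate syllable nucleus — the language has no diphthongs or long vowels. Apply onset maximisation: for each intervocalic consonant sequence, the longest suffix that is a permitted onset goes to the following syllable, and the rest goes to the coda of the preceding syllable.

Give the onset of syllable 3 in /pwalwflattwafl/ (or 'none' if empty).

The vowels are a, a, a — 3 nuclei, so 3 syllables.
σ1/σ2 boundary: /lwfl/; trying suffixes from longest down, /fl/ is the first permitted one, so coda /lw/ | onset /fl/.
σ2/σ3 boundary: /ttw/; trying suffixes from longest down, /tw/ is the first permitted one, so coda /t/ | onset /tw/.
Result: pwalw.flat.twafl.
Syllable 3 is /twafl/: onset /tw/, nucleus /a/, coda /fl/.

tw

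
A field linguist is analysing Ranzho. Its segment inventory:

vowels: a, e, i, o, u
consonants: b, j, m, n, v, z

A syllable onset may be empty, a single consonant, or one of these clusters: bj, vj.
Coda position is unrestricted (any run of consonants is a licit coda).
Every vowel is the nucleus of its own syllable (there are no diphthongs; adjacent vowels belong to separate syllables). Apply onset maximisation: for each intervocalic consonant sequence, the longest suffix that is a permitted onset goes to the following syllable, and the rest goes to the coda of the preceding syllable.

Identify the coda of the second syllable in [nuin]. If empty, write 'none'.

Nuclei (vowels): u, i → 2 syllables.
V1 /u/ – V2 /i/: no consonants, so the boundary falls immediately after /u/.
So the parse is nu.in.
Syllable 2 is /in/: onset ∅, nucleus /i/, coda /n/.

n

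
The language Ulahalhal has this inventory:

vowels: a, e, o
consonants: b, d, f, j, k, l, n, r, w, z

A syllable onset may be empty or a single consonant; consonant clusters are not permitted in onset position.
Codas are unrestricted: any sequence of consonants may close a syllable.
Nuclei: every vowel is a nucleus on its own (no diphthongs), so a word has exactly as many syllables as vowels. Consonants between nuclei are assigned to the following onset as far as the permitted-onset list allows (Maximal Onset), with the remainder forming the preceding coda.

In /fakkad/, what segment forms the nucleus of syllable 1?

a

Vowels present: a, a; each is a nucleus, giving 2 syllables.
The first nucleus (vowel 1 from the left) is /a/.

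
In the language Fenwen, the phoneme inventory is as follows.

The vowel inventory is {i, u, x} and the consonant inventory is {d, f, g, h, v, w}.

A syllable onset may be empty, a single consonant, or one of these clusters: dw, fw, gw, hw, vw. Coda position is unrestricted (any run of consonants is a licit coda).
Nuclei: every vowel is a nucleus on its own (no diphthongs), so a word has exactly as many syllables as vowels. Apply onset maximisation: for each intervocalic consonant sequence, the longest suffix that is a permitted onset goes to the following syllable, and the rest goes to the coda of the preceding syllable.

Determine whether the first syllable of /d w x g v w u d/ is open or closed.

Nuclei (vowels): x, u → 2 syllables.
σ1/σ2 boundary: /gvw/ splits as /g/ + /vw/ (/vw/ is the longest suffix that is a licit onset).
Putting it together: dwxg.vwud.
Syllable 1 is /dwxg/ with coda /g/, so it is closed.

closed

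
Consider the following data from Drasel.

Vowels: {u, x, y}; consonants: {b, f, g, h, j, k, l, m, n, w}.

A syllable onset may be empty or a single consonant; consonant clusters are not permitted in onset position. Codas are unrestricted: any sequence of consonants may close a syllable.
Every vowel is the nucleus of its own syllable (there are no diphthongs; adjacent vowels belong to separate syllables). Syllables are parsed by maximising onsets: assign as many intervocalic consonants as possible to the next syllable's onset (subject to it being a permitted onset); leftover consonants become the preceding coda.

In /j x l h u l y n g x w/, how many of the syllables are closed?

Vowels present: x, u, y, x; each is a nucleus, giving 4 syllables.
V1 /x/ – V2 /u/: /lh/; trying suffixes from longest down, /h/ is the first permitted one, so coda /l/ | onset /h/.
V2 /u/ – V3 /y/: /l/ is a single consonant, so it becomes the next onset.
V3 /y/ – V4 /x/: /ng/ splits as /n/ + /g/ (/g/ is the longest suffix that is a licit onset).
Syllabification: jxl.hu.lyn.gxw.
Classifying each syllable: /jxl/ (closed), /hu/ (open), /lyn/ (closed), /gxw/ (closed).
Closed syllables: 3.

3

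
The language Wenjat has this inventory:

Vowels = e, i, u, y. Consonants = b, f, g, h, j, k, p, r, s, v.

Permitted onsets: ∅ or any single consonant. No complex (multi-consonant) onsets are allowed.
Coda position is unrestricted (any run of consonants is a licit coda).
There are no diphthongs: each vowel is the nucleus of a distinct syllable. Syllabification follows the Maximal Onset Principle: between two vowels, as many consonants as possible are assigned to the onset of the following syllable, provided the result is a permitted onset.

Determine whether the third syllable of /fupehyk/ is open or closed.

Nuclei (vowels): u, e, y → 3 syllables.
/u…e/ gap (V1→V2): /p/ → onset of the next syllable (single consonants are always licit onsets).
/e…y/ gap (V2→V3): /h/ is a single consonant, so it becomes the next onset.
Syllabification: fu.pe.hyk.
Syllable 3 is /hyk/ with coda /k/, so it is closed.

closed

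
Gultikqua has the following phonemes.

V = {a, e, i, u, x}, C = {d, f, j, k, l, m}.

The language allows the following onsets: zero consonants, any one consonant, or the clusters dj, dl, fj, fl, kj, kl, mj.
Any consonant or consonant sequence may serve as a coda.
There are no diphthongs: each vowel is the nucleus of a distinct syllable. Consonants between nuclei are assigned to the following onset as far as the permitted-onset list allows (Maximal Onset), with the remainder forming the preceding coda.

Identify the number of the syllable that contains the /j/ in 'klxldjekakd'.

2

Nuclei (vowels): x, e, a → 3 syllables.
σ1/σ2 boundary: cluster /ldj/ — the longest permitted-onset suffix is /dj/; onset = /dj/, preceding coda = /l/.
σ2/σ3 boundary: /k/ → onset of the next syllable (single consonants are always licit onsets).
Result: klxl.dje.kakd.
The /j/ is in the onset of syllable 2 (/dje/).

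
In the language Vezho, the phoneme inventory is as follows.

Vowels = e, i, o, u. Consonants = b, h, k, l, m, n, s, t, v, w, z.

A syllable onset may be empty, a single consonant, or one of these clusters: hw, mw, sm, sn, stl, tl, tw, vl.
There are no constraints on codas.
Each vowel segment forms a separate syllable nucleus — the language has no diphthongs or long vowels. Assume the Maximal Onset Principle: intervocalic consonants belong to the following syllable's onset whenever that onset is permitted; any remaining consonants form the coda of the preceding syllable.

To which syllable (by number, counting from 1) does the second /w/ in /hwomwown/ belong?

2

Nuclei (vowels): o, o → 2 syllables.
σ1/σ2 boundary: cluster /mw/ — /mw/ is itself a permitted onset, so the whole cluster goes right; preceding coda = ∅.
Result: hwo.mwown.
The second /w/ is in the onset of syllable 2 (/mwown/).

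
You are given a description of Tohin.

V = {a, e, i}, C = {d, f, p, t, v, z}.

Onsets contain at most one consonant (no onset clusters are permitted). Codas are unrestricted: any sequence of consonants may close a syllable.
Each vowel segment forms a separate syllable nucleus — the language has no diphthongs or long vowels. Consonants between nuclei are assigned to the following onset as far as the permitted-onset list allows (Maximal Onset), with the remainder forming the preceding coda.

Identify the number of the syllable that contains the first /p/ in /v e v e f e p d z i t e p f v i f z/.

Vowels present: e, e, e, i, e, i; each is a nucleus, giving 6 syllables.
σ1/σ2 boundary: /v/ → onset of the next syllable (single consonants are always licit onsets).
σ2/σ3 boundary: just /f/ — single C goes to the following onset.
σ3/σ4 boundary: /pdz/ — longest licit onset from the right is /z/, leaving /pd/ as coda.
σ4/σ5 boundary: just /t/ — single C goes to the following onset.
σ5/σ6 boundary: /pfv/ — longest licit onset from the right is /v/, leaving /pf/ as coda.
So the parse is ve.ve.fepd.zi.tepf.vifz.
The first /p/ is in the coda of syllable 3 (/fepd/).

3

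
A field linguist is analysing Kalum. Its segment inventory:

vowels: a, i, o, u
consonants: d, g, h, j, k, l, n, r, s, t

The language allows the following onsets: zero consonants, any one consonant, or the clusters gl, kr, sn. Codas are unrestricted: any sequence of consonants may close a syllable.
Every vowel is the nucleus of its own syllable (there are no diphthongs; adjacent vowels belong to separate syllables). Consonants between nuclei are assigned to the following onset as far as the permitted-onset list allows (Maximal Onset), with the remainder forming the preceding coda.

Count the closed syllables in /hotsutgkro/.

Vowels present: o, u, o; each is a nucleus, giving 3 syllables.
σ1/σ2 boundary: /ts/ — longest licit onset from the right is /s/, leaving /t/ as coda.
σ2/σ3 boundary: /tgkr/ splits as /tg/ + /kr/ (/kr/ is the longest suffix that is a licit onset).
Result: hot.sutg.kro.
Classifying each syllable: /hot/ (closed), /sutg/ (closed), /kro/ (open).
Closed syllables: 2.

2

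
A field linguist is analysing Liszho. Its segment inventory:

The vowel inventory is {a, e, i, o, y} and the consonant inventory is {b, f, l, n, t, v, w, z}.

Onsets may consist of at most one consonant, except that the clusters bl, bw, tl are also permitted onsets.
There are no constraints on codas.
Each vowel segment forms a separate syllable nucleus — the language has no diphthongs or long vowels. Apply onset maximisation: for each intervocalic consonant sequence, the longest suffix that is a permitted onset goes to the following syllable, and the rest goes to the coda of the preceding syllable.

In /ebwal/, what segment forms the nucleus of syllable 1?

e

The vowels are e, a — 2 nuclei, so 2 syllables.
The first nucleus (vowel 1 from the left) is /e/.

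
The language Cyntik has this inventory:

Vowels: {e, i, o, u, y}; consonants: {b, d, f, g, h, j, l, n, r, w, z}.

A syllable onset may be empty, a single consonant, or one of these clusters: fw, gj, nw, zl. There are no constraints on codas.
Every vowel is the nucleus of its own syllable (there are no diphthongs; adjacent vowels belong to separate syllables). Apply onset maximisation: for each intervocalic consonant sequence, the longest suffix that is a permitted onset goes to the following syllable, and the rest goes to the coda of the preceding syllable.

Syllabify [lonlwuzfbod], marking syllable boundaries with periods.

The vowels are o, u, o — 3 nuclei, so 3 syllables.
/o…u/ gap (V1→V2): /nlw/ splits as /nl/ + /w/ (/w/ is the longest suffix that is a licit onset).
/u…o/ gap (V2→V3): cluster /zfb/ — the longest permitted-onset suffix is /b/; onset = /b/, preceding coda = /zf/.

lonl.wuzf.bod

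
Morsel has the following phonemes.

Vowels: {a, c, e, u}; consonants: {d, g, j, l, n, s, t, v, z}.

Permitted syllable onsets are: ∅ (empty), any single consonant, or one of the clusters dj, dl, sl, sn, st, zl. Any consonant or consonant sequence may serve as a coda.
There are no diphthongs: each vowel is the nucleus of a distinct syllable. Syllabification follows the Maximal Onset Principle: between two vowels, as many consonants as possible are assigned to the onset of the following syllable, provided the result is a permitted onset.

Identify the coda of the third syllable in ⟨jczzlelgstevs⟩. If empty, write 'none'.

vs

Nuclei (vowels): c, e, e → 3 syllables.
Between /c/ (V1) and /e/ (V2): /zzl/ splits as /z/ + /zl/ (/zl/ is the longest suffix that is a licit onset).
Between /e/ (V2) and /e/ (V3): /lgst/ splits as /lg/ + /st/ (/st/ is the longest suffix that is a licit onset).
Putting it together: jcz.zlelg.stevs.
Syllable 3 is /stevs/: onset /st/, nucleus /e/, coda /vs/.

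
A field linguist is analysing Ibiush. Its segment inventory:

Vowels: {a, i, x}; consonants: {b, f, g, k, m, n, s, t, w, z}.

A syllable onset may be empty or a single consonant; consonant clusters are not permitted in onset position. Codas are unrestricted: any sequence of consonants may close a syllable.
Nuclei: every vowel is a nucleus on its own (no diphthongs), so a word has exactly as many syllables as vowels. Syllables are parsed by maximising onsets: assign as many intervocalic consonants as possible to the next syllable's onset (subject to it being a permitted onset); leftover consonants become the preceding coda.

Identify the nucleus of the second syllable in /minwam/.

Nuclei (vowels): i, a → 2 syllables.
The second nucleus (vowel 2 from the left) is /a/.

a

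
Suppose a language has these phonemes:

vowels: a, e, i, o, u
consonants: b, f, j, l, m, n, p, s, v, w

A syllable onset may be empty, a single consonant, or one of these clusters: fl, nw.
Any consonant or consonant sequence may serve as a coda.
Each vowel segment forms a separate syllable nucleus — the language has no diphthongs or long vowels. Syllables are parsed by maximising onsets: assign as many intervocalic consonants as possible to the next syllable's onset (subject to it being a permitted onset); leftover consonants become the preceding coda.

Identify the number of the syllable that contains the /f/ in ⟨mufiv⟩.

Nuclei (vowels): u, i → 2 syllables.
/u…i/ gap (V1→V2): /f/ → onset of the next syllable (single consonants are always licit onsets).
Result: mu.fiv.
The /f/ is in the onset of syllable 2 (/fiv/).

2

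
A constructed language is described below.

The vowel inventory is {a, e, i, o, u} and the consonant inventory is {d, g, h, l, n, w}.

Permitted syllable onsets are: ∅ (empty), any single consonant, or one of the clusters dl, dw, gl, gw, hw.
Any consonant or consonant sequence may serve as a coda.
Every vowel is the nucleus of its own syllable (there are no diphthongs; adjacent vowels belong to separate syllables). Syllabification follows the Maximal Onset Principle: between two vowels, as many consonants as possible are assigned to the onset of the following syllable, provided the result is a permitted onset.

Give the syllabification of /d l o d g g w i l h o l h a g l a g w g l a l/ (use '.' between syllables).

The vowels are o, i, o, a, a, a — 6 nuclei, so 6 syllables.
σ1/σ2 boundary: /dggw/ splits as /dg/ + /gw/ (/gw/ is the longest suffix that is a licit onset).
σ2/σ3 boundary: cluster /lh/ — the longest permitted-onset suffix is /h/; onset = /h/, preceding coda = /l/.
σ3/σ4 boundary: /lh/; trying suffixes from longest down, /h/ is the first permitted one, so coda /l/ | onset /h/.
σ4/σ5 boundary: cluster /gl/ — /gl/ is itself a permitted onset, so the whole cluster goes right; preceding coda = ∅.
σ5/σ6 boundary: /gwgl/; trying suffixes from longest down, /gl/ is the first permitted one, so coda /gw/ | onset /gl/.

dlodg.gwil.hol.ha.glagw.glal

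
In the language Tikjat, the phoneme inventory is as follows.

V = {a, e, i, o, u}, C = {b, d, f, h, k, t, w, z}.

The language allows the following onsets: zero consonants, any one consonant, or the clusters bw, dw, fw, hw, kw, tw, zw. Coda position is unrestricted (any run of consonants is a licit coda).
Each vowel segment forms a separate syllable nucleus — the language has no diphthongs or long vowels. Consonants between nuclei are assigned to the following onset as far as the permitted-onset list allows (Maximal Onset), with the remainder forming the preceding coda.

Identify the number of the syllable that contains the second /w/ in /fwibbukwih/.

3

Nuclei (vowels): i, u, i → 3 syllables.
V1 /i/ – V2 /u/: /bb/ splits as /b/ + /b/ (/b/ is the longest suffix that is a licit onset).
V2 /u/ – V3 /i/: /kw/ is a licit onset in full, so it all attaches to the next syllable.
Syllabification: fwib.bu.kwih.
The second /w/ is in the onset of syllable 3 (/kwih/).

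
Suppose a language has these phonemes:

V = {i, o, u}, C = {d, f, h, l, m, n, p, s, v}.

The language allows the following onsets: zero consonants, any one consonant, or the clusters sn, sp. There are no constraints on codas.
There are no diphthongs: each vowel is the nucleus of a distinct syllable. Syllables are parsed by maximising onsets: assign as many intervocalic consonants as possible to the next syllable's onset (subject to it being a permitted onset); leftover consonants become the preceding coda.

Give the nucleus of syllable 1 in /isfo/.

i

Nuclei (vowels): i, o → 2 syllables.
The first nucleus (vowel 1 from the left) is /i/.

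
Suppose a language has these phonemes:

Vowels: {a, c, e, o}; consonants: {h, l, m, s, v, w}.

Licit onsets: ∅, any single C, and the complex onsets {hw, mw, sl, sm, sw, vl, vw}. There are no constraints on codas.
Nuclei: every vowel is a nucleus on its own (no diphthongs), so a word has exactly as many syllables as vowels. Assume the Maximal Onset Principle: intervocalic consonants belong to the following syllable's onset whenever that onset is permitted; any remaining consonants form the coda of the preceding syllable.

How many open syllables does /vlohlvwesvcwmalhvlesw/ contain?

0

The vowels are o, e, c, a, e — 5 nuclei, so 5 syllables.
Between /o/ (V1) and /e/ (V2): /hlvw/; trying suffixes from longest down, /vw/ is the first permitted one, so coda /hl/ | onset /vw/.
Between /e/ (V2) and /c/ (V3): /sv/ — longest licit onset from the right is /v/, leaving /s/ as coda.
Between /c/ (V3) and /a/ (V4): /wm/ splits as /w/ + /m/ (/m/ is the longest suffix that is a licit onset).
Between /a/ (V4) and /e/ (V5): /lhvl/ — longest licit onset from the right is /vl/, leaving /lh/ as coda.
Putting it together: vlohl.vwes.vcw.malh.vlesw.
Classifying each syllable: /vlohl/ (closed), /vwes/ (closed), /vcw/ (closed), /malh/ (closed), /vlesw/ (closed).
Open syllables: 0.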